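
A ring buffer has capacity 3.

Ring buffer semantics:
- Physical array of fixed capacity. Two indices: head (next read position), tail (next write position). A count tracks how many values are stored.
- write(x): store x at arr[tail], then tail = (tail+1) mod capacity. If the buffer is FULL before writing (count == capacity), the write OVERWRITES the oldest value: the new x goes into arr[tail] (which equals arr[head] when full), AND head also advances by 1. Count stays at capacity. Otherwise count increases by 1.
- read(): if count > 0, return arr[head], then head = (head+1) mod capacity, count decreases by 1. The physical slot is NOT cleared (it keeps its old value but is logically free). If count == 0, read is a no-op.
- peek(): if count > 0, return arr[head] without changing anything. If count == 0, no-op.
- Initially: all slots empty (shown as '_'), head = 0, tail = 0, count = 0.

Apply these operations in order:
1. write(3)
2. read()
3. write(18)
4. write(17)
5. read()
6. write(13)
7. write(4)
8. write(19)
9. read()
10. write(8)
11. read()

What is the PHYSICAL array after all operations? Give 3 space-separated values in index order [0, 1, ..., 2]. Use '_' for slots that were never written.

Answer: 8 4 19

Derivation:
After op 1 (write(3)): arr=[3 _ _] head=0 tail=1 count=1
After op 2 (read()): arr=[3 _ _] head=1 tail=1 count=0
After op 3 (write(18)): arr=[3 18 _] head=1 tail=2 count=1
After op 4 (write(17)): arr=[3 18 17] head=1 tail=0 count=2
After op 5 (read()): arr=[3 18 17] head=2 tail=0 count=1
After op 6 (write(13)): arr=[13 18 17] head=2 tail=1 count=2
After op 7 (write(4)): arr=[13 4 17] head=2 tail=2 count=3
After op 8 (write(19)): arr=[13 4 19] head=0 tail=0 count=3
After op 9 (read()): arr=[13 4 19] head=1 tail=0 count=2
After op 10 (write(8)): arr=[8 4 19] head=1 tail=1 count=3
After op 11 (read()): arr=[8 4 19] head=2 tail=1 count=2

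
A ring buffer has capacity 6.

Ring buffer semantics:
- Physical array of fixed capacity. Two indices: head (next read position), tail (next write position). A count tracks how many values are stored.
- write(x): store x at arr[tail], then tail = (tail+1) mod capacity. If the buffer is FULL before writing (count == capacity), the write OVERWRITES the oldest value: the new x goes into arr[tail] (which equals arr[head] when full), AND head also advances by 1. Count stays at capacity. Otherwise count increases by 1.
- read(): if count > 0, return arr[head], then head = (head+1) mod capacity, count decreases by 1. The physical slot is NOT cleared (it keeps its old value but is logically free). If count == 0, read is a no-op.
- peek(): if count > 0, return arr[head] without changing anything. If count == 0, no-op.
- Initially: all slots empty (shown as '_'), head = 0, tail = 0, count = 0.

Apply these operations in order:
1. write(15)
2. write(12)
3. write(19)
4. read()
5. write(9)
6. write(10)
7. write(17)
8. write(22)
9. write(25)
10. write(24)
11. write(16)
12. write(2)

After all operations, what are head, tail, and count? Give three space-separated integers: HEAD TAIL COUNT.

Answer: 5 5 6

Derivation:
After op 1 (write(15)): arr=[15 _ _ _ _ _] head=0 tail=1 count=1
After op 2 (write(12)): arr=[15 12 _ _ _ _] head=0 tail=2 count=2
After op 3 (write(19)): arr=[15 12 19 _ _ _] head=0 tail=3 count=3
After op 4 (read()): arr=[15 12 19 _ _ _] head=1 tail=3 count=2
After op 5 (write(9)): arr=[15 12 19 9 _ _] head=1 tail=4 count=3
After op 6 (write(10)): arr=[15 12 19 9 10 _] head=1 tail=5 count=4
After op 7 (write(17)): arr=[15 12 19 9 10 17] head=1 tail=0 count=5
After op 8 (write(22)): arr=[22 12 19 9 10 17] head=1 tail=1 count=6
After op 9 (write(25)): arr=[22 25 19 9 10 17] head=2 tail=2 count=6
After op 10 (write(24)): arr=[22 25 24 9 10 17] head=3 tail=3 count=6
After op 11 (write(16)): arr=[22 25 24 16 10 17] head=4 tail=4 count=6
After op 12 (write(2)): arr=[22 25 24 16 2 17] head=5 tail=5 count=6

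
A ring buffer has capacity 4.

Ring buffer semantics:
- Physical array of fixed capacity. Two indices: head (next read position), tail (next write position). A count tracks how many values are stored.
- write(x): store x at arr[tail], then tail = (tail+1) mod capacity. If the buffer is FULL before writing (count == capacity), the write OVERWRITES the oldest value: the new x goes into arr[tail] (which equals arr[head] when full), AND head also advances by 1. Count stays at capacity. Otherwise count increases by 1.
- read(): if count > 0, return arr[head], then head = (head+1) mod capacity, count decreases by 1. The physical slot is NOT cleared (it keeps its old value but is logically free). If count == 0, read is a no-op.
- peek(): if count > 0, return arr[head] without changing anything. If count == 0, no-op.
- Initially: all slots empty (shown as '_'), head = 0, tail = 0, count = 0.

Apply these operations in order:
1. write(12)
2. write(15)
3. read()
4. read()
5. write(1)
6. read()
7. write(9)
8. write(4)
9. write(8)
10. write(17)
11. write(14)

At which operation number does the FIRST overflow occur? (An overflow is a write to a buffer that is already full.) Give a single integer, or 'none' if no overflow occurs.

Answer: 11

Derivation:
After op 1 (write(12)): arr=[12 _ _ _] head=0 tail=1 count=1
After op 2 (write(15)): arr=[12 15 _ _] head=0 tail=2 count=2
After op 3 (read()): arr=[12 15 _ _] head=1 tail=2 count=1
After op 4 (read()): arr=[12 15 _ _] head=2 tail=2 count=0
After op 5 (write(1)): arr=[12 15 1 _] head=2 tail=3 count=1
After op 6 (read()): arr=[12 15 1 _] head=3 tail=3 count=0
After op 7 (write(9)): arr=[12 15 1 9] head=3 tail=0 count=1
After op 8 (write(4)): arr=[4 15 1 9] head=3 tail=1 count=2
After op 9 (write(8)): arr=[4 8 1 9] head=3 tail=2 count=3
After op 10 (write(17)): arr=[4 8 17 9] head=3 tail=3 count=4
After op 11 (write(14)): arr=[4 8 17 14] head=0 tail=0 count=4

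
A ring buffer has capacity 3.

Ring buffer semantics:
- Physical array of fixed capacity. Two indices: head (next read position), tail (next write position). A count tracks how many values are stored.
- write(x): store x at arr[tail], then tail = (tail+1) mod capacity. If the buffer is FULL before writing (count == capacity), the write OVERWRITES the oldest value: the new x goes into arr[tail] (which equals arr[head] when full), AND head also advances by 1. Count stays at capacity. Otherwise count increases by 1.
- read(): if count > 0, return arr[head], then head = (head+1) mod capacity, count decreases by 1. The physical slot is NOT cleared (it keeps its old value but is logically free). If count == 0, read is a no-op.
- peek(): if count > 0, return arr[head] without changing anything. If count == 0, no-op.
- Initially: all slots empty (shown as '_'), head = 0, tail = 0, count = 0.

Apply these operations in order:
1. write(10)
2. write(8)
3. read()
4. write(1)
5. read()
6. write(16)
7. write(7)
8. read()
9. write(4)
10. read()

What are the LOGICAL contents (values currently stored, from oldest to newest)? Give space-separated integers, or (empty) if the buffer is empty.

Answer: 7 4

Derivation:
After op 1 (write(10)): arr=[10 _ _] head=0 tail=1 count=1
After op 2 (write(8)): arr=[10 8 _] head=0 tail=2 count=2
After op 3 (read()): arr=[10 8 _] head=1 tail=2 count=1
After op 4 (write(1)): arr=[10 8 1] head=1 tail=0 count=2
After op 5 (read()): arr=[10 8 1] head=2 tail=0 count=1
After op 6 (write(16)): arr=[16 8 1] head=2 tail=1 count=2
After op 7 (write(7)): arr=[16 7 1] head=2 tail=2 count=3
After op 8 (read()): arr=[16 7 1] head=0 tail=2 count=2
After op 9 (write(4)): arr=[16 7 4] head=0 tail=0 count=3
After op 10 (read()): arr=[16 7 4] head=1 tail=0 count=2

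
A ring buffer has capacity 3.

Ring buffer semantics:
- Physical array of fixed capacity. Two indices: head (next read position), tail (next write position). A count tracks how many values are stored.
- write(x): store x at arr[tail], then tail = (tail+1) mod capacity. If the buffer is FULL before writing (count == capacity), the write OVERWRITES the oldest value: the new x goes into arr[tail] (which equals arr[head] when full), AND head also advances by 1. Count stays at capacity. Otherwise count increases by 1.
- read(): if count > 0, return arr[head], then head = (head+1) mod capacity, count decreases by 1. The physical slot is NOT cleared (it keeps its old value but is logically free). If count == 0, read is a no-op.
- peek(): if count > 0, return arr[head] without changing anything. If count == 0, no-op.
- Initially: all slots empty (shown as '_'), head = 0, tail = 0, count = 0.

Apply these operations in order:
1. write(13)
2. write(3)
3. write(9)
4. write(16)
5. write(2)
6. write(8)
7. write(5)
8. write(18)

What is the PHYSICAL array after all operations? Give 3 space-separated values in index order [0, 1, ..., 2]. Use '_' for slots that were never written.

Answer: 5 18 8

Derivation:
After op 1 (write(13)): arr=[13 _ _] head=0 tail=1 count=1
After op 2 (write(3)): arr=[13 3 _] head=0 tail=2 count=2
After op 3 (write(9)): arr=[13 3 9] head=0 tail=0 count=3
After op 4 (write(16)): arr=[16 3 9] head=1 tail=1 count=3
After op 5 (write(2)): arr=[16 2 9] head=2 tail=2 count=3
After op 6 (write(8)): arr=[16 2 8] head=0 tail=0 count=3
After op 7 (write(5)): arr=[5 2 8] head=1 tail=1 count=3
After op 8 (write(18)): arr=[5 18 8] head=2 tail=2 count=3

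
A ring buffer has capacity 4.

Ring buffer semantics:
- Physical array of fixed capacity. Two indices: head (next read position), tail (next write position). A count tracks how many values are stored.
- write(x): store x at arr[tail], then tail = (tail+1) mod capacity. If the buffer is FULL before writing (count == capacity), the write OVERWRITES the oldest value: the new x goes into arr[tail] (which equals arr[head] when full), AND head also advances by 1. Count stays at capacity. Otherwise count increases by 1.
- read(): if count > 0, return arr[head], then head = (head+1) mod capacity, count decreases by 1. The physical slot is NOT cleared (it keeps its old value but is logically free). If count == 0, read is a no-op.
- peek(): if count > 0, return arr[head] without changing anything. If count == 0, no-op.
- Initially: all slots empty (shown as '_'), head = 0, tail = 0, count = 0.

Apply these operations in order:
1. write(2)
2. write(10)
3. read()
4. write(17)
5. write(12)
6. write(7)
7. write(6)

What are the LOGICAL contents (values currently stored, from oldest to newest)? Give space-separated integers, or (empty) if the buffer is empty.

Answer: 17 12 7 6

Derivation:
After op 1 (write(2)): arr=[2 _ _ _] head=0 tail=1 count=1
After op 2 (write(10)): arr=[2 10 _ _] head=0 tail=2 count=2
After op 3 (read()): arr=[2 10 _ _] head=1 tail=2 count=1
After op 4 (write(17)): arr=[2 10 17 _] head=1 tail=3 count=2
After op 5 (write(12)): arr=[2 10 17 12] head=1 tail=0 count=3
After op 6 (write(7)): arr=[7 10 17 12] head=1 tail=1 count=4
After op 7 (write(6)): arr=[7 6 17 12] head=2 tail=2 count=4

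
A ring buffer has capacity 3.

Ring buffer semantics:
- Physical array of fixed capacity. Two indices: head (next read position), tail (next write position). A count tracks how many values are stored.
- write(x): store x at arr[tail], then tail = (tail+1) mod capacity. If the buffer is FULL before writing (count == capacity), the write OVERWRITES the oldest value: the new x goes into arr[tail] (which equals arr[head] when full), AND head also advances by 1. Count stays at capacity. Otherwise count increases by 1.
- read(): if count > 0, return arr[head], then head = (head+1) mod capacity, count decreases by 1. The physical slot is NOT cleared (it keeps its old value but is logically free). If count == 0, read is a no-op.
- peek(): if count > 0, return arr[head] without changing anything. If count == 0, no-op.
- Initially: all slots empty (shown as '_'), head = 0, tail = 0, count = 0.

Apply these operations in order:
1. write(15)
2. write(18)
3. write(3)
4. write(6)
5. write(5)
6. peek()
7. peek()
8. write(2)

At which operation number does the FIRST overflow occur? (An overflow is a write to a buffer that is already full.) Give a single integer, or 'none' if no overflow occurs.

Answer: 4

Derivation:
After op 1 (write(15)): arr=[15 _ _] head=0 tail=1 count=1
After op 2 (write(18)): arr=[15 18 _] head=0 tail=2 count=2
After op 3 (write(3)): arr=[15 18 3] head=0 tail=0 count=3
After op 4 (write(6)): arr=[6 18 3] head=1 tail=1 count=3
After op 5 (write(5)): arr=[6 5 3] head=2 tail=2 count=3
After op 6 (peek()): arr=[6 5 3] head=2 tail=2 count=3
After op 7 (peek()): arr=[6 5 3] head=2 tail=2 count=3
After op 8 (write(2)): arr=[6 5 2] head=0 tail=0 count=3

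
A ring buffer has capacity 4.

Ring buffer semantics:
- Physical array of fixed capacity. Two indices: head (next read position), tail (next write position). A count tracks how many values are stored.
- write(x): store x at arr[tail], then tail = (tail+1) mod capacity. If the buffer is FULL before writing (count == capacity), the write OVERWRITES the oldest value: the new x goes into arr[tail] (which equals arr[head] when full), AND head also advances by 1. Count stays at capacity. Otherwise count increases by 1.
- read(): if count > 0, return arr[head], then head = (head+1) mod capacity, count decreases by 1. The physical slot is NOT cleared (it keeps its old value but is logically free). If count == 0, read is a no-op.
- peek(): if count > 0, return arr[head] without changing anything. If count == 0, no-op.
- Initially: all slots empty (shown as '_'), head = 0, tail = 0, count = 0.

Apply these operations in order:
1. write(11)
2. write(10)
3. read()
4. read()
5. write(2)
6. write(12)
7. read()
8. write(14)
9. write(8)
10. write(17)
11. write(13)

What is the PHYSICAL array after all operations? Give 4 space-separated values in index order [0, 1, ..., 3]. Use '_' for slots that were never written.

Answer: 14 8 17 13

Derivation:
After op 1 (write(11)): arr=[11 _ _ _] head=0 tail=1 count=1
After op 2 (write(10)): arr=[11 10 _ _] head=0 tail=2 count=2
After op 3 (read()): arr=[11 10 _ _] head=1 tail=2 count=1
After op 4 (read()): arr=[11 10 _ _] head=2 tail=2 count=0
After op 5 (write(2)): arr=[11 10 2 _] head=2 tail=3 count=1
After op 6 (write(12)): arr=[11 10 2 12] head=2 tail=0 count=2
After op 7 (read()): arr=[11 10 2 12] head=3 tail=0 count=1
After op 8 (write(14)): arr=[14 10 2 12] head=3 tail=1 count=2
After op 9 (write(8)): arr=[14 8 2 12] head=3 tail=2 count=3
After op 10 (write(17)): arr=[14 8 17 12] head=3 tail=3 count=4
After op 11 (write(13)): arr=[14 8 17 13] head=0 tail=0 count=4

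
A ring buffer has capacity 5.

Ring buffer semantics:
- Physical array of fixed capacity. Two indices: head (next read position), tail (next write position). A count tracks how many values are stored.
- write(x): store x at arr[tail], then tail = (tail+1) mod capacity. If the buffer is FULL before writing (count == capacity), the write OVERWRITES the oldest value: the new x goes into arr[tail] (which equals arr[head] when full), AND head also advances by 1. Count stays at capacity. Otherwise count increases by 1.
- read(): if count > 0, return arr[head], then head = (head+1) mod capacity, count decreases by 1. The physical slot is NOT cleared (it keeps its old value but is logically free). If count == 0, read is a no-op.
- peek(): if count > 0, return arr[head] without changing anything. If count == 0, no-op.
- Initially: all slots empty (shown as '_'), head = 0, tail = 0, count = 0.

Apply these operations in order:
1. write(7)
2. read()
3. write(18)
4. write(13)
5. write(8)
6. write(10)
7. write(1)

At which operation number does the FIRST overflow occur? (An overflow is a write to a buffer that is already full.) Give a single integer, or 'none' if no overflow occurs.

After op 1 (write(7)): arr=[7 _ _ _ _] head=0 tail=1 count=1
After op 2 (read()): arr=[7 _ _ _ _] head=1 tail=1 count=0
After op 3 (write(18)): arr=[7 18 _ _ _] head=1 tail=2 count=1
After op 4 (write(13)): arr=[7 18 13 _ _] head=1 tail=3 count=2
After op 5 (write(8)): arr=[7 18 13 8 _] head=1 tail=4 count=3
After op 6 (write(10)): arr=[7 18 13 8 10] head=1 tail=0 count=4
After op 7 (write(1)): arr=[1 18 13 8 10] head=1 tail=1 count=5

Answer: none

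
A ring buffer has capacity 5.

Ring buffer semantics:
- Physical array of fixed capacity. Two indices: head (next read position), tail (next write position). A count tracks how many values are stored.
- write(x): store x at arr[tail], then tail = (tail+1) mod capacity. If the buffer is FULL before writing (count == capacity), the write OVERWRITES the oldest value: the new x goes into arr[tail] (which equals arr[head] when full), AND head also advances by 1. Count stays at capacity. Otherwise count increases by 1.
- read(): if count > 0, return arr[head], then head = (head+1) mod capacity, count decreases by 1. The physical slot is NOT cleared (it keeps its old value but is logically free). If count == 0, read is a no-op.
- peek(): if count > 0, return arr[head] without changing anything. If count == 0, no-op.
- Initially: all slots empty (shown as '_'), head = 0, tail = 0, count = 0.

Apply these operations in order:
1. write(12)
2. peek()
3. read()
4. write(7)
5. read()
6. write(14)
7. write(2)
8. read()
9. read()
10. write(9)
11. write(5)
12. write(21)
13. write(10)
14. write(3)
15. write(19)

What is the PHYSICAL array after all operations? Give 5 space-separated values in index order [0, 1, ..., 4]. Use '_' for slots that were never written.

Answer: 5 21 10 3 19

Derivation:
After op 1 (write(12)): arr=[12 _ _ _ _] head=0 tail=1 count=1
After op 2 (peek()): arr=[12 _ _ _ _] head=0 tail=1 count=1
After op 3 (read()): arr=[12 _ _ _ _] head=1 tail=1 count=0
After op 4 (write(7)): arr=[12 7 _ _ _] head=1 tail=2 count=1
After op 5 (read()): arr=[12 7 _ _ _] head=2 tail=2 count=0
After op 6 (write(14)): arr=[12 7 14 _ _] head=2 tail=3 count=1
After op 7 (write(2)): arr=[12 7 14 2 _] head=2 tail=4 count=2
After op 8 (read()): arr=[12 7 14 2 _] head=3 tail=4 count=1
After op 9 (read()): arr=[12 7 14 2 _] head=4 tail=4 count=0
After op 10 (write(9)): arr=[12 7 14 2 9] head=4 tail=0 count=1
After op 11 (write(5)): arr=[5 7 14 2 9] head=4 tail=1 count=2
After op 12 (write(21)): arr=[5 21 14 2 9] head=4 tail=2 count=3
After op 13 (write(10)): arr=[5 21 10 2 9] head=4 tail=3 count=4
After op 14 (write(3)): arr=[5 21 10 3 9] head=4 tail=4 count=5
After op 15 (write(19)): arr=[5 21 10 3 19] head=0 tail=0 count=5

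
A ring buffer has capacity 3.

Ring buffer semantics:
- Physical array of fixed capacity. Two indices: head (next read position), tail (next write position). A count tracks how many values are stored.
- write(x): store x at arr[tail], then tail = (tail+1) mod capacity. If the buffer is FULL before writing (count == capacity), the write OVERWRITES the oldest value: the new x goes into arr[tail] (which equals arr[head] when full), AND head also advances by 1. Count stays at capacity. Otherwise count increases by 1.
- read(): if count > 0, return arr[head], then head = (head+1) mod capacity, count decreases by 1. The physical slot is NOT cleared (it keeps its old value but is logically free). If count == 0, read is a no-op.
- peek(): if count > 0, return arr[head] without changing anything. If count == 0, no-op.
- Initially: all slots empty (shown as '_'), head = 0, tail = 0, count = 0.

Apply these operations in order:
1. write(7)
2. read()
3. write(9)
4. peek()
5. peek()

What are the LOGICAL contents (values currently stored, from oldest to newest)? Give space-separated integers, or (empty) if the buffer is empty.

After op 1 (write(7)): arr=[7 _ _] head=0 tail=1 count=1
After op 2 (read()): arr=[7 _ _] head=1 tail=1 count=0
After op 3 (write(9)): arr=[7 9 _] head=1 tail=2 count=1
After op 4 (peek()): arr=[7 9 _] head=1 tail=2 count=1
After op 5 (peek()): arr=[7 9 _] head=1 tail=2 count=1

Answer: 9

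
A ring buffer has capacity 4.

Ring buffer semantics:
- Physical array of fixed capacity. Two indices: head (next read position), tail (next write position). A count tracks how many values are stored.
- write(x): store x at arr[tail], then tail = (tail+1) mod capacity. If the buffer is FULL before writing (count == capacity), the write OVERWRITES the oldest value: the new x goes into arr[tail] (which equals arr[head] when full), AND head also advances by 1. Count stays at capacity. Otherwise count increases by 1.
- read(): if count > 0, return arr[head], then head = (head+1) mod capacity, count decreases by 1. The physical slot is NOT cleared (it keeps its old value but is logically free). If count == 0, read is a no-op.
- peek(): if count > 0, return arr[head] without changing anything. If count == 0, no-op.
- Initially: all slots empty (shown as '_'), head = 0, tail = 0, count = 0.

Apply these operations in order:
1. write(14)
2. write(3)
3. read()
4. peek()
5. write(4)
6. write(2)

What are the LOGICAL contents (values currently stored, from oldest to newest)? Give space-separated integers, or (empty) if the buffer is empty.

After op 1 (write(14)): arr=[14 _ _ _] head=0 tail=1 count=1
After op 2 (write(3)): arr=[14 3 _ _] head=0 tail=2 count=2
After op 3 (read()): arr=[14 3 _ _] head=1 tail=2 count=1
After op 4 (peek()): arr=[14 3 _ _] head=1 tail=2 count=1
After op 5 (write(4)): arr=[14 3 4 _] head=1 tail=3 count=2
After op 6 (write(2)): arr=[14 3 4 2] head=1 tail=0 count=3

Answer: 3 4 2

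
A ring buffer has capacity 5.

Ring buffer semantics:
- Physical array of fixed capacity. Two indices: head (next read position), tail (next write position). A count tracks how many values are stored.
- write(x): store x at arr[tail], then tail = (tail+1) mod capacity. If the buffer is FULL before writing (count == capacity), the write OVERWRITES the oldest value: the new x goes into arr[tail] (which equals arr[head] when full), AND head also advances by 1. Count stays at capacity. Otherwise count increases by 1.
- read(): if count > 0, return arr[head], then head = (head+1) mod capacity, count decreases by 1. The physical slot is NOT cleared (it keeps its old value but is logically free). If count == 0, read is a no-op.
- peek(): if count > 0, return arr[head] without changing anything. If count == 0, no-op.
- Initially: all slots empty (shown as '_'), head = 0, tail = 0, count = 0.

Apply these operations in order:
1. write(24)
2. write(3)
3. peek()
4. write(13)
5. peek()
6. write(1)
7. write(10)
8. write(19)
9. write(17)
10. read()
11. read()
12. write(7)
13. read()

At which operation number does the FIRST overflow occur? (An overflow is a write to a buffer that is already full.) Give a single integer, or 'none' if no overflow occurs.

Answer: 8

Derivation:
After op 1 (write(24)): arr=[24 _ _ _ _] head=0 tail=1 count=1
After op 2 (write(3)): arr=[24 3 _ _ _] head=0 tail=2 count=2
After op 3 (peek()): arr=[24 3 _ _ _] head=0 tail=2 count=2
After op 4 (write(13)): arr=[24 3 13 _ _] head=0 tail=3 count=3
After op 5 (peek()): arr=[24 3 13 _ _] head=0 tail=3 count=3
After op 6 (write(1)): arr=[24 3 13 1 _] head=0 tail=4 count=4
After op 7 (write(10)): arr=[24 3 13 1 10] head=0 tail=0 count=5
After op 8 (write(19)): arr=[19 3 13 1 10] head=1 tail=1 count=5
After op 9 (write(17)): arr=[19 17 13 1 10] head=2 tail=2 count=5
After op 10 (read()): arr=[19 17 13 1 10] head=3 tail=2 count=4
After op 11 (read()): arr=[19 17 13 1 10] head=4 tail=2 count=3
After op 12 (write(7)): arr=[19 17 7 1 10] head=4 tail=3 count=4
After op 13 (read()): arr=[19 17 7 1 10] head=0 tail=3 count=3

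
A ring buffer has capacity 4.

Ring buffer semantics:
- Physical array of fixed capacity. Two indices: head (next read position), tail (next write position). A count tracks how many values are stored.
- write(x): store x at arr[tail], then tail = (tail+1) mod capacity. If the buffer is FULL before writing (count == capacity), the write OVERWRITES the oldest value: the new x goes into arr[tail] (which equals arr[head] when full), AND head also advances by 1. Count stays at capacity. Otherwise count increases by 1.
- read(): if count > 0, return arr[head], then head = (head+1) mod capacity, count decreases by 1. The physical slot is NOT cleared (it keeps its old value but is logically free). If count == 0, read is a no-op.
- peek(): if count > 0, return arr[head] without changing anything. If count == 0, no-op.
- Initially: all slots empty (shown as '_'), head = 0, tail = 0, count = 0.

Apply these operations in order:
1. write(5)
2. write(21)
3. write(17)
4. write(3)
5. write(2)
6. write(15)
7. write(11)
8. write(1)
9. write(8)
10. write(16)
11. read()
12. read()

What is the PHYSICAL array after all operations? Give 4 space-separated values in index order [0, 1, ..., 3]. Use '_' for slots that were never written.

Answer: 8 16 11 1

Derivation:
After op 1 (write(5)): arr=[5 _ _ _] head=0 tail=1 count=1
After op 2 (write(21)): arr=[5 21 _ _] head=0 tail=2 count=2
After op 3 (write(17)): arr=[5 21 17 _] head=0 tail=3 count=3
After op 4 (write(3)): arr=[5 21 17 3] head=0 tail=0 count=4
After op 5 (write(2)): arr=[2 21 17 3] head=1 tail=1 count=4
After op 6 (write(15)): arr=[2 15 17 3] head=2 tail=2 count=4
After op 7 (write(11)): arr=[2 15 11 3] head=3 tail=3 count=4
After op 8 (write(1)): arr=[2 15 11 1] head=0 tail=0 count=4
After op 9 (write(8)): arr=[8 15 11 1] head=1 tail=1 count=4
After op 10 (write(16)): arr=[8 16 11 1] head=2 tail=2 count=4
After op 11 (read()): arr=[8 16 11 1] head=3 tail=2 count=3
After op 12 (read()): arr=[8 16 11 1] head=0 tail=2 count=2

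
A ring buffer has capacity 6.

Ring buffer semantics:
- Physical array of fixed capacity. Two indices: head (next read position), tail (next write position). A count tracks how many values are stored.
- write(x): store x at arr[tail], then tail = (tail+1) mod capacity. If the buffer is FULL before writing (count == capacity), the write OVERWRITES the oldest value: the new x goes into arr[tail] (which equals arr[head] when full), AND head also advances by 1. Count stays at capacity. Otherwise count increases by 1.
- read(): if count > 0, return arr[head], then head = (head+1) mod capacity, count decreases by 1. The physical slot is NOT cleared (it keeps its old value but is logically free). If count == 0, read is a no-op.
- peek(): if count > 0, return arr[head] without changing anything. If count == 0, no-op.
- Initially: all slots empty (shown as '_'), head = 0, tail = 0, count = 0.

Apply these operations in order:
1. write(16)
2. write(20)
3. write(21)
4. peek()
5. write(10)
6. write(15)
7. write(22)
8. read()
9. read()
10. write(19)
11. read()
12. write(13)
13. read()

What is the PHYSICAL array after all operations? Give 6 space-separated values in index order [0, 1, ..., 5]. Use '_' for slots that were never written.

Answer: 19 13 21 10 15 22

Derivation:
After op 1 (write(16)): arr=[16 _ _ _ _ _] head=0 tail=1 count=1
After op 2 (write(20)): arr=[16 20 _ _ _ _] head=0 tail=2 count=2
After op 3 (write(21)): arr=[16 20 21 _ _ _] head=0 tail=3 count=3
After op 4 (peek()): arr=[16 20 21 _ _ _] head=0 tail=3 count=3
After op 5 (write(10)): arr=[16 20 21 10 _ _] head=0 tail=4 count=4
After op 6 (write(15)): arr=[16 20 21 10 15 _] head=0 tail=5 count=5
After op 7 (write(22)): arr=[16 20 21 10 15 22] head=0 tail=0 count=6
After op 8 (read()): arr=[16 20 21 10 15 22] head=1 tail=0 count=5
After op 9 (read()): arr=[16 20 21 10 15 22] head=2 tail=0 count=4
After op 10 (write(19)): arr=[19 20 21 10 15 22] head=2 tail=1 count=5
After op 11 (read()): arr=[19 20 21 10 15 22] head=3 tail=1 count=4
After op 12 (write(13)): arr=[19 13 21 10 15 22] head=3 tail=2 count=5
After op 13 (read()): arr=[19 13 21 10 15 22] head=4 tail=2 count=4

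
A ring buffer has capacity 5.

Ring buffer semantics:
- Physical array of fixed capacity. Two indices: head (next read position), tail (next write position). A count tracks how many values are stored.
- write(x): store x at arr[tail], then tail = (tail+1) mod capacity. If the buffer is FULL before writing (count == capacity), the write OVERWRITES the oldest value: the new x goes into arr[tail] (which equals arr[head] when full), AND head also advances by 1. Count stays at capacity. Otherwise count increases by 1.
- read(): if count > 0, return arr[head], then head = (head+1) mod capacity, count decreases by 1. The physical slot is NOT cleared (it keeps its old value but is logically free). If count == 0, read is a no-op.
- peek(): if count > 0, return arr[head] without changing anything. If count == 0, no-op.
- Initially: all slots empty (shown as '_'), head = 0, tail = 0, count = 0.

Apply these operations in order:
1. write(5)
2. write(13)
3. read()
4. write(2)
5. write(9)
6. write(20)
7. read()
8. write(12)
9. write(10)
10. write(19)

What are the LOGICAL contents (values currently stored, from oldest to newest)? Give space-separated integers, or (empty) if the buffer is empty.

Answer: 9 20 12 10 19

Derivation:
After op 1 (write(5)): arr=[5 _ _ _ _] head=0 tail=1 count=1
After op 2 (write(13)): arr=[5 13 _ _ _] head=0 tail=2 count=2
After op 3 (read()): arr=[5 13 _ _ _] head=1 tail=2 count=1
After op 4 (write(2)): arr=[5 13 2 _ _] head=1 tail=3 count=2
After op 5 (write(9)): arr=[5 13 2 9 _] head=1 tail=4 count=3
After op 6 (write(20)): arr=[5 13 2 9 20] head=1 tail=0 count=4
After op 7 (read()): arr=[5 13 2 9 20] head=2 tail=0 count=3
After op 8 (write(12)): arr=[12 13 2 9 20] head=2 tail=1 count=4
After op 9 (write(10)): arr=[12 10 2 9 20] head=2 tail=2 count=5
After op 10 (write(19)): arr=[12 10 19 9 20] head=3 tail=3 count=5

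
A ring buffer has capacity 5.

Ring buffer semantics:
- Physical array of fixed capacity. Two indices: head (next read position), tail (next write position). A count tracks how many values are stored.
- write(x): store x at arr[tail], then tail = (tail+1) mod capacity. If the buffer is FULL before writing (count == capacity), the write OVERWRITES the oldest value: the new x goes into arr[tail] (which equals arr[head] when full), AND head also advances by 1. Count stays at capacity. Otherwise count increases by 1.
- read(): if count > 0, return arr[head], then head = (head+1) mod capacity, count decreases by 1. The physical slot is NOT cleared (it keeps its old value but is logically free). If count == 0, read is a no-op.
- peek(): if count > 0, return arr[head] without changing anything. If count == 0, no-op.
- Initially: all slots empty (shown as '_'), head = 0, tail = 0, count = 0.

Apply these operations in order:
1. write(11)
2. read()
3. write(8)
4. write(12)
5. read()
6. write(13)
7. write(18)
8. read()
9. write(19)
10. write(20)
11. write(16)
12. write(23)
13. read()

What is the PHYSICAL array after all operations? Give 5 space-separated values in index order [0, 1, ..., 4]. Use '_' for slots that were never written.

After op 1 (write(11)): arr=[11 _ _ _ _] head=0 tail=1 count=1
After op 2 (read()): arr=[11 _ _ _ _] head=1 tail=1 count=0
After op 3 (write(8)): arr=[11 8 _ _ _] head=1 tail=2 count=1
After op 4 (write(12)): arr=[11 8 12 _ _] head=1 tail=3 count=2
After op 5 (read()): arr=[11 8 12 _ _] head=2 tail=3 count=1
After op 6 (write(13)): arr=[11 8 12 13 _] head=2 tail=4 count=2
After op 7 (write(18)): arr=[11 8 12 13 18] head=2 tail=0 count=3
After op 8 (read()): arr=[11 8 12 13 18] head=3 tail=0 count=2
After op 9 (write(19)): arr=[19 8 12 13 18] head=3 tail=1 count=3
After op 10 (write(20)): arr=[19 20 12 13 18] head=3 tail=2 count=4
After op 11 (write(16)): arr=[19 20 16 13 18] head=3 tail=3 count=5
After op 12 (write(23)): arr=[19 20 16 23 18] head=4 tail=4 count=5
After op 13 (read()): arr=[19 20 16 23 18] head=0 tail=4 count=4

Answer: 19 20 16 23 18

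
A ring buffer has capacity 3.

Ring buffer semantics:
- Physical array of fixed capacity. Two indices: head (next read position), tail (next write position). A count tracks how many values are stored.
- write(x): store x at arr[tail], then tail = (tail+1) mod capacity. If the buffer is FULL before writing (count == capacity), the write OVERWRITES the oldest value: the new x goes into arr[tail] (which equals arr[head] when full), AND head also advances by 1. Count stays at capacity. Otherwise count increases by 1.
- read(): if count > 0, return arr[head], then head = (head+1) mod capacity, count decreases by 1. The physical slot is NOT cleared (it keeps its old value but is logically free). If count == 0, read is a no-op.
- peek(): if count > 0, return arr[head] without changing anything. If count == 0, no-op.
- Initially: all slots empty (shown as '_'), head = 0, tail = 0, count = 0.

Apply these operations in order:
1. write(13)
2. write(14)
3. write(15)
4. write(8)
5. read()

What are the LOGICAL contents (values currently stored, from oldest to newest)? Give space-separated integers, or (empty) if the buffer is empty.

Answer: 15 8

Derivation:
After op 1 (write(13)): arr=[13 _ _] head=0 tail=1 count=1
After op 2 (write(14)): arr=[13 14 _] head=0 tail=2 count=2
After op 3 (write(15)): arr=[13 14 15] head=0 tail=0 count=3
After op 4 (write(8)): arr=[8 14 15] head=1 tail=1 count=3
After op 5 (read()): arr=[8 14 15] head=2 tail=1 count=2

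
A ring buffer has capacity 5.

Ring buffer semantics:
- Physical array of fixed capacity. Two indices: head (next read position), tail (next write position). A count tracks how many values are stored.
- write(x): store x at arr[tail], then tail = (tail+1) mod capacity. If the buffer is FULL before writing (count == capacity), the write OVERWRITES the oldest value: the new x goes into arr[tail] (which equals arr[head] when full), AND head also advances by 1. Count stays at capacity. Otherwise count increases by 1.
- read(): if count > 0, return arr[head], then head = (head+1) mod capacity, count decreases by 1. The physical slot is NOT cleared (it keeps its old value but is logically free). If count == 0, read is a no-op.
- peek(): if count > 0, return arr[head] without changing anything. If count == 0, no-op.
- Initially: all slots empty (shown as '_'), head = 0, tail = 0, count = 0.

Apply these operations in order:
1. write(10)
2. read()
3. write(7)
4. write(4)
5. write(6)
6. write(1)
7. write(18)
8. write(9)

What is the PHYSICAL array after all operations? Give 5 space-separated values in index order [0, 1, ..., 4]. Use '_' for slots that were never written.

Answer: 18 9 4 6 1

Derivation:
After op 1 (write(10)): arr=[10 _ _ _ _] head=0 tail=1 count=1
After op 2 (read()): arr=[10 _ _ _ _] head=1 tail=1 count=0
After op 3 (write(7)): arr=[10 7 _ _ _] head=1 tail=2 count=1
After op 4 (write(4)): arr=[10 7 4 _ _] head=1 tail=3 count=2
After op 5 (write(6)): arr=[10 7 4 6 _] head=1 tail=4 count=3
After op 6 (write(1)): arr=[10 7 4 6 1] head=1 tail=0 count=4
After op 7 (write(18)): arr=[18 7 4 6 1] head=1 tail=1 count=5
After op 8 (write(9)): arr=[18 9 4 6 1] head=2 tail=2 count=5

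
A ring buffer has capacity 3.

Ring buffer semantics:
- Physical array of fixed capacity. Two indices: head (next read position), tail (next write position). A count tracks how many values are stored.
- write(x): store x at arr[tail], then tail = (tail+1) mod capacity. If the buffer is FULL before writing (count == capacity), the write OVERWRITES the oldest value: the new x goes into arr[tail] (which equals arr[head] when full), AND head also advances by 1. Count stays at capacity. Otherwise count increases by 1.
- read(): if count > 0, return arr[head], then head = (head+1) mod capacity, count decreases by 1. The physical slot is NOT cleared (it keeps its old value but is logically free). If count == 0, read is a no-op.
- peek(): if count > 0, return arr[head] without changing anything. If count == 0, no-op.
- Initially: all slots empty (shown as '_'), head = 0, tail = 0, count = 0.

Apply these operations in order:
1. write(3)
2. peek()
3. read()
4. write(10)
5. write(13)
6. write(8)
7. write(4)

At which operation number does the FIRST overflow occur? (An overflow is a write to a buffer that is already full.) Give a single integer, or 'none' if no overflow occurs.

After op 1 (write(3)): arr=[3 _ _] head=0 tail=1 count=1
After op 2 (peek()): arr=[3 _ _] head=0 tail=1 count=1
After op 3 (read()): arr=[3 _ _] head=1 tail=1 count=0
After op 4 (write(10)): arr=[3 10 _] head=1 tail=2 count=1
After op 5 (write(13)): arr=[3 10 13] head=1 tail=0 count=2
After op 6 (write(8)): arr=[8 10 13] head=1 tail=1 count=3
After op 7 (write(4)): arr=[8 4 13] head=2 tail=2 count=3

Answer: 7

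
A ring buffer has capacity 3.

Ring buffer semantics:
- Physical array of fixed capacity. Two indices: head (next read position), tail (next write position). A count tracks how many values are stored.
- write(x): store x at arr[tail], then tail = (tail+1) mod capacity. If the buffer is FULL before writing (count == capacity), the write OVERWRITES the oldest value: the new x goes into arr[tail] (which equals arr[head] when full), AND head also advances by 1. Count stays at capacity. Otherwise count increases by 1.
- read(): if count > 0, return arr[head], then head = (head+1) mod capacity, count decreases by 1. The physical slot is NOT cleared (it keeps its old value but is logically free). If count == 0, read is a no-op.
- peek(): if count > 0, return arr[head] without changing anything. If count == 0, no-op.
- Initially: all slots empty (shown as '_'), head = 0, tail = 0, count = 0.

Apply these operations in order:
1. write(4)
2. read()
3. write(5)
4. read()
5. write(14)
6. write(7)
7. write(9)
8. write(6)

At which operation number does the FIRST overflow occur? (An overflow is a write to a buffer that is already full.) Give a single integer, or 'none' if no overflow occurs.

After op 1 (write(4)): arr=[4 _ _] head=0 tail=1 count=1
After op 2 (read()): arr=[4 _ _] head=1 tail=1 count=0
After op 3 (write(5)): arr=[4 5 _] head=1 tail=2 count=1
After op 4 (read()): arr=[4 5 _] head=2 tail=2 count=0
After op 5 (write(14)): arr=[4 5 14] head=2 tail=0 count=1
After op 6 (write(7)): arr=[7 5 14] head=2 tail=1 count=2
After op 7 (write(9)): arr=[7 9 14] head=2 tail=2 count=3
After op 8 (write(6)): arr=[7 9 6] head=0 tail=0 count=3

Answer: 8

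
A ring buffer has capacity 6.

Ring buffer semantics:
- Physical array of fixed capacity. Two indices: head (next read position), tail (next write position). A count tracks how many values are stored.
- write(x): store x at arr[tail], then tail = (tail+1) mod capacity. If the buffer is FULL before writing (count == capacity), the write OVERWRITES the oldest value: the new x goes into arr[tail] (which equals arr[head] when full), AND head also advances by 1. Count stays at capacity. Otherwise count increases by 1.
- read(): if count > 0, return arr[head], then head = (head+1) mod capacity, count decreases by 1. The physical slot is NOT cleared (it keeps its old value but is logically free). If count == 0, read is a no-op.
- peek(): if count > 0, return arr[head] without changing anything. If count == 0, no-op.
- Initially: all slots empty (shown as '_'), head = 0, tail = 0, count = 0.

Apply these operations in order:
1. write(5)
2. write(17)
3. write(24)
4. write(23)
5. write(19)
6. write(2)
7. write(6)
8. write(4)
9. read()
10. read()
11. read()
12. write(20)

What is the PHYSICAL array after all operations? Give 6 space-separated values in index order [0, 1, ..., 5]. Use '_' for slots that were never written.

Answer: 6 4 20 23 19 2

Derivation:
After op 1 (write(5)): arr=[5 _ _ _ _ _] head=0 tail=1 count=1
After op 2 (write(17)): arr=[5 17 _ _ _ _] head=0 tail=2 count=2
After op 3 (write(24)): arr=[5 17 24 _ _ _] head=0 tail=3 count=3
After op 4 (write(23)): arr=[5 17 24 23 _ _] head=0 tail=4 count=4
After op 5 (write(19)): arr=[5 17 24 23 19 _] head=0 tail=5 count=5
After op 6 (write(2)): arr=[5 17 24 23 19 2] head=0 tail=0 count=6
After op 7 (write(6)): arr=[6 17 24 23 19 2] head=1 tail=1 count=6
After op 8 (write(4)): arr=[6 4 24 23 19 2] head=2 tail=2 count=6
After op 9 (read()): arr=[6 4 24 23 19 2] head=3 tail=2 count=5
After op 10 (read()): arr=[6 4 24 23 19 2] head=4 tail=2 count=4
After op 11 (read()): arr=[6 4 24 23 19 2] head=5 tail=2 count=3
After op 12 (write(20)): arr=[6 4 20 23 19 2] head=5 tail=3 count=4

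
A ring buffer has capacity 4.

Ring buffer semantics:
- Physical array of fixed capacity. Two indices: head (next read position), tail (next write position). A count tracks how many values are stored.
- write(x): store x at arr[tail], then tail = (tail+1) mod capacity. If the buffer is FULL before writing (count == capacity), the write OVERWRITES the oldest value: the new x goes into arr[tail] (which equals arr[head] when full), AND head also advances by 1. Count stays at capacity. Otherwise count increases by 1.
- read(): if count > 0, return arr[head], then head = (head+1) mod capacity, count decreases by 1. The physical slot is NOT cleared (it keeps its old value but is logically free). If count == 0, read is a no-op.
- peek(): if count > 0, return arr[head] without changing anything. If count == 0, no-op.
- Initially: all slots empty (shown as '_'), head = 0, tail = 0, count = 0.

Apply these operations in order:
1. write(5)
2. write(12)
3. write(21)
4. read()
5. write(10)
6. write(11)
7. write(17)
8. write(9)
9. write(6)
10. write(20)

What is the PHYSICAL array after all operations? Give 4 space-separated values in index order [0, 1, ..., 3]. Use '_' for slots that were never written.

Answer: 20 17 9 6

Derivation:
After op 1 (write(5)): arr=[5 _ _ _] head=0 tail=1 count=1
After op 2 (write(12)): arr=[5 12 _ _] head=0 tail=2 count=2
After op 3 (write(21)): arr=[5 12 21 _] head=0 tail=3 count=3
After op 4 (read()): arr=[5 12 21 _] head=1 tail=3 count=2
After op 5 (write(10)): arr=[5 12 21 10] head=1 tail=0 count=3
After op 6 (write(11)): arr=[11 12 21 10] head=1 tail=1 count=4
After op 7 (write(17)): arr=[11 17 21 10] head=2 tail=2 count=4
After op 8 (write(9)): arr=[11 17 9 10] head=3 tail=3 count=4
After op 9 (write(6)): arr=[11 17 9 6] head=0 tail=0 count=4
After op 10 (write(20)): arr=[20 17 9 6] head=1 tail=1 count=4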